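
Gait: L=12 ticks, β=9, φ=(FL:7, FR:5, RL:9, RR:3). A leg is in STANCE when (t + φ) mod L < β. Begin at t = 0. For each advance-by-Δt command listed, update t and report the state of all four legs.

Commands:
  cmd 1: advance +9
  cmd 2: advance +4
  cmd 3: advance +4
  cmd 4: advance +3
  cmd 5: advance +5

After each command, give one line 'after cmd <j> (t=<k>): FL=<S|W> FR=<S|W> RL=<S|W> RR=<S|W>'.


after cmd 1 (t=9): FL=S FR=S RL=S RR=S
after cmd 2 (t=13): FL=S FR=S RL=W RR=S
after cmd 3 (t=17): FL=S FR=W RL=S RR=S
after cmd 4 (t=20): FL=S FR=S RL=S RR=W
after cmd 5 (t=25): FL=S FR=S RL=W RR=S

start t=0: FL=S FR=S RL=W RR=S
cmd 1: advance +9 → t=9, phase=(4,2,6,0) → FL=S FR=S RL=S RR=S
cmd 2: advance +4 → t=13, phase=(8,6,10,4) → FL=S FR=S RL=W RR=S
cmd 3: advance +4 → t=17, phase=(0,10,2,8) → FL=S FR=W RL=S RR=S
cmd 4: advance +3 → t=20, phase=(3,1,5,11) → FL=S FR=S RL=S RR=W
cmd 5: advance +5 → t=25, phase=(8,6,10,4) → FL=S FR=S RL=W RR=S


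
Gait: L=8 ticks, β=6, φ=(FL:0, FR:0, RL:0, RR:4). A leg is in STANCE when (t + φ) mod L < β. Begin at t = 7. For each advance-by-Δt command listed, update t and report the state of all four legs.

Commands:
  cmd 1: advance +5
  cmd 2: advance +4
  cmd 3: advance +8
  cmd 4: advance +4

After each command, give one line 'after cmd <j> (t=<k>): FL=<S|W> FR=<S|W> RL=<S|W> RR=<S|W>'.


start t=7: FL=W FR=W RL=W RR=S
cmd 1: advance +5 → t=12, phase=(4,4,4,0) → FL=S FR=S RL=S RR=S
cmd 2: advance +4 → t=16, phase=(0,0,0,4) → FL=S FR=S RL=S RR=S
cmd 3: advance +8 → t=24, phase=(0,0,0,4) → FL=S FR=S RL=S RR=S
cmd 4: advance +4 → t=28, phase=(4,4,4,0) → FL=S FR=S RL=S RR=S

after cmd 1 (t=12): FL=S FR=S RL=S RR=S
after cmd 2 (t=16): FL=S FR=S RL=S RR=S
after cmd 3 (t=24): FL=S FR=S RL=S RR=S
after cmd 4 (t=28): FL=S FR=S RL=S RR=S


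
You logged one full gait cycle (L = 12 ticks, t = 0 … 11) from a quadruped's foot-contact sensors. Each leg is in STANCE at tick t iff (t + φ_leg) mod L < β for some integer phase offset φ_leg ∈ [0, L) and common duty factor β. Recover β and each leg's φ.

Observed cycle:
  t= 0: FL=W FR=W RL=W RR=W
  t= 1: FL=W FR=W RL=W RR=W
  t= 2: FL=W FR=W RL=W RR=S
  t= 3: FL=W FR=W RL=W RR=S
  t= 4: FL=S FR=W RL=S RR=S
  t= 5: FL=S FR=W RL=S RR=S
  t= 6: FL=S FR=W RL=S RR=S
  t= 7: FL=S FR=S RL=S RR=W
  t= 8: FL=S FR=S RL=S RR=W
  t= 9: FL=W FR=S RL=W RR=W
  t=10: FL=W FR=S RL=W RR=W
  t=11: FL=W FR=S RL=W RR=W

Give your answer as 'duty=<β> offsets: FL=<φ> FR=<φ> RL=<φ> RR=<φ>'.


duty β = stance ticks per leg = 5
FL: stance ticks = 5; W→S at t=4 → φ=8
FR: stance ticks = 5; W→S at t=7 → φ=5
RL: stance ticks = 5; W→S at t=4 → φ=8
RR: stance ticks = 5; W→S at t=2 → φ=10

duty=5 offsets: FL=8 FR=5 RL=8 RR=10


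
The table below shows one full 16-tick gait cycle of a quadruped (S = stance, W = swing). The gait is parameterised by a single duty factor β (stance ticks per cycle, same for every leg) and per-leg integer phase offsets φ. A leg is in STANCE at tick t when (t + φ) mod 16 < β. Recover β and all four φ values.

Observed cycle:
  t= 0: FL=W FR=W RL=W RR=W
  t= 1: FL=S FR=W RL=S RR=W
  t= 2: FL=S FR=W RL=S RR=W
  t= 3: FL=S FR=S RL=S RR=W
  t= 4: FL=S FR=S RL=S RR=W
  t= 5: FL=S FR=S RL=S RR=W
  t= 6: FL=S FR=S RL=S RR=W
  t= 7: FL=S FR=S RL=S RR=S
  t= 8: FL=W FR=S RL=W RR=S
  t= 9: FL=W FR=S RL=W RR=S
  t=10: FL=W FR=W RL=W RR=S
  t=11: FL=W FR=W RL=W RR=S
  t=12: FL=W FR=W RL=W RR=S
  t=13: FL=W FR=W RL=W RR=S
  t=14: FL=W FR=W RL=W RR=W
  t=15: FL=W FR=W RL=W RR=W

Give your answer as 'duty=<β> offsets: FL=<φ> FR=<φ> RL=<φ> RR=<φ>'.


duty=7 offsets: FL=15 FR=13 RL=15 RR=9

duty β = stance ticks per leg = 7
FL: stance ticks = 7; W→S at t=1 → φ=15
FR: stance ticks = 7; W→S at t=3 → φ=13
RL: stance ticks = 7; W→S at t=1 → φ=15
RR: stance ticks = 7; W→S at t=7 → φ=9


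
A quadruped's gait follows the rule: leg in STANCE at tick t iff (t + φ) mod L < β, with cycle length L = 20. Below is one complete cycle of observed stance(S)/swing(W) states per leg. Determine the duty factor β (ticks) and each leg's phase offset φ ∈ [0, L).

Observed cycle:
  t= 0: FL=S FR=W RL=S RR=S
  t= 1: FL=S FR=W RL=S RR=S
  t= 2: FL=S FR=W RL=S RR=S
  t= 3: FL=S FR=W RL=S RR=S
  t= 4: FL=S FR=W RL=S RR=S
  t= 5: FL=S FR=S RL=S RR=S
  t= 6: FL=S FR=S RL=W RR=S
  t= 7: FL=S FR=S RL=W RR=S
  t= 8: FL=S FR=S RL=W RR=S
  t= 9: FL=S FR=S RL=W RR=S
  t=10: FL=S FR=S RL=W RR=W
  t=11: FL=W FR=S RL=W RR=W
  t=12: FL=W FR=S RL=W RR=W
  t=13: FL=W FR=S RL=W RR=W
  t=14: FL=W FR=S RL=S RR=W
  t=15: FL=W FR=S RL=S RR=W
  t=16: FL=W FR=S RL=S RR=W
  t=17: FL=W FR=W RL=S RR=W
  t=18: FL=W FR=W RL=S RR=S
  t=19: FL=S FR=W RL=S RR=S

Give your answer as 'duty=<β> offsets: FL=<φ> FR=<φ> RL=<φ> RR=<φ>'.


duty=12 offsets: FL=1 FR=15 RL=6 RR=2

duty β = stance ticks per leg = 12
FL: stance ticks = 12; W→S at t=19 → φ=1
FR: stance ticks = 12; W→S at t=5 → φ=15
RL: stance ticks = 12; W→S at t=14 → φ=6
RR: stance ticks = 12; W→S at t=18 → φ=2


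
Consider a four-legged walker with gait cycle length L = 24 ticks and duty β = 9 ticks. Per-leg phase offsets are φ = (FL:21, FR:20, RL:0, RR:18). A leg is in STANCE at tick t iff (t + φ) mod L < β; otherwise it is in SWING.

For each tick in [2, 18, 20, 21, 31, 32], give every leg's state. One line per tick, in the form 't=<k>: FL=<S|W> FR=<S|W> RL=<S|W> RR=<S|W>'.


t=2: FL=W FR=W RL=S RR=W
t=18: FL=W FR=W RL=W RR=W
t=20: FL=W FR=W RL=W RR=W
t=21: FL=W FR=W RL=W RR=W
t=31: FL=S FR=S RL=S RR=S
t=32: FL=S FR=S RL=S RR=S

t=2: phase=(23,22,2,20) vs β=9 → FL=W FR=W RL=S RR=W
t=18: phase=(15,14,18,12) vs β=9 → FL=W FR=W RL=W RR=W
t=20: phase=(17,16,20,14) vs β=9 → FL=W FR=W RL=W RR=W
t=21: phase=(18,17,21,15) vs β=9 → FL=W FR=W RL=W RR=W
t=31: phase=(4,3,7,1) vs β=9 → FL=S FR=S RL=S RR=S
t=32: phase=(5,4,8,2) vs β=9 → FL=S FR=S RL=S RR=S


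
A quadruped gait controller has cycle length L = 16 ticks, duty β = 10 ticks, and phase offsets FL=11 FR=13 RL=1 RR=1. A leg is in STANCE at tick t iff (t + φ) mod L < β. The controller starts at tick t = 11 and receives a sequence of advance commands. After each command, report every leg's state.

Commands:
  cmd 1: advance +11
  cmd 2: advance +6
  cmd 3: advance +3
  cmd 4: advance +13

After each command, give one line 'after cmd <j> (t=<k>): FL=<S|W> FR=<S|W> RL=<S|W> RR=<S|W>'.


start t=11: FL=S FR=S RL=W RR=W
cmd 1: advance +11 → t=22, phase=(1,3,7,7) → FL=S FR=S RL=S RR=S
cmd 2: advance +6 → t=28, phase=(7,9,13,13) → FL=S FR=S RL=W RR=W
cmd 3: advance +3 → t=31, phase=(10,12,0,0) → FL=W FR=W RL=S RR=S
cmd 4: advance +13 → t=44, phase=(7,9,13,13) → FL=S FR=S RL=W RR=W

after cmd 1 (t=22): FL=S FR=S RL=S RR=S
after cmd 2 (t=28): FL=S FR=S RL=W RR=W
after cmd 3 (t=31): FL=W FR=W RL=S RR=S
after cmd 4 (t=44): FL=S FR=S RL=W RR=W


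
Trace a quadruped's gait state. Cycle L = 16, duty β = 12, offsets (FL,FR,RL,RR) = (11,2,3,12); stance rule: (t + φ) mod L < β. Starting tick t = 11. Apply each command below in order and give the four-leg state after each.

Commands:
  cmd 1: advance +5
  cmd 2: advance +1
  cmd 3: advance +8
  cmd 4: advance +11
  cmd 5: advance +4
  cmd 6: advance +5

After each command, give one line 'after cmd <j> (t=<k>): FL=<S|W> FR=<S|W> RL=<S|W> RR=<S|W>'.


start t=11: FL=S FR=W RL=W RR=S
cmd 1: advance +5 → t=16, phase=(11,2,3,12) → FL=S FR=S RL=S RR=W
cmd 2: advance +1 → t=17, phase=(12,3,4,13) → FL=W FR=S RL=S RR=W
cmd 3: advance +8 → t=25, phase=(4,11,12,5) → FL=S FR=S RL=W RR=S
cmd 4: advance +11 → t=36, phase=(15,6,7,0) → FL=W FR=S RL=S RR=S
cmd 5: advance +4 → t=40, phase=(3,10,11,4) → FL=S FR=S RL=S RR=S
cmd 6: advance +5 → t=45, phase=(8,15,0,9) → FL=S FR=W RL=S RR=S

after cmd 1 (t=16): FL=S FR=S RL=S RR=W
after cmd 2 (t=17): FL=W FR=S RL=S RR=W
after cmd 3 (t=25): FL=S FR=S RL=W RR=S
after cmd 4 (t=36): FL=W FR=S RL=S RR=S
after cmd 5 (t=40): FL=S FR=S RL=S RR=S
after cmd 6 (t=45): FL=S FR=W RL=S RR=S


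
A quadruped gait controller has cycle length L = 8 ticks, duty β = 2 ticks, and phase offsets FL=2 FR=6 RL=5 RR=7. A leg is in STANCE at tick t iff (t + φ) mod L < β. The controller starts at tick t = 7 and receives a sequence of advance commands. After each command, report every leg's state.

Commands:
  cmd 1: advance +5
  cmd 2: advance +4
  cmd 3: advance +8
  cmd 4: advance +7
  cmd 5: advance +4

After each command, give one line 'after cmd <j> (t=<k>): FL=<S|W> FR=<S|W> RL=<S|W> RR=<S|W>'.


start t=7: FL=S FR=W RL=W RR=W
cmd 1: advance +5 → t=12, phase=(6,2,1,3) → FL=W FR=W RL=S RR=W
cmd 2: advance +4 → t=16, phase=(2,6,5,7) → FL=W FR=W RL=W RR=W
cmd 3: advance +8 → t=24, phase=(2,6,5,7) → FL=W FR=W RL=W RR=W
cmd 4: advance +7 → t=31, phase=(1,5,4,6) → FL=S FR=W RL=W RR=W
cmd 5: advance +4 → t=35, phase=(5,1,0,2) → FL=W FR=S RL=S RR=W

after cmd 1 (t=12): FL=W FR=W RL=S RR=W
after cmd 2 (t=16): FL=W FR=W RL=W RR=W
after cmd 3 (t=24): FL=W FR=W RL=W RR=W
after cmd 4 (t=31): FL=S FR=W RL=W RR=W
after cmd 5 (t=35): FL=W FR=S RL=S RR=W


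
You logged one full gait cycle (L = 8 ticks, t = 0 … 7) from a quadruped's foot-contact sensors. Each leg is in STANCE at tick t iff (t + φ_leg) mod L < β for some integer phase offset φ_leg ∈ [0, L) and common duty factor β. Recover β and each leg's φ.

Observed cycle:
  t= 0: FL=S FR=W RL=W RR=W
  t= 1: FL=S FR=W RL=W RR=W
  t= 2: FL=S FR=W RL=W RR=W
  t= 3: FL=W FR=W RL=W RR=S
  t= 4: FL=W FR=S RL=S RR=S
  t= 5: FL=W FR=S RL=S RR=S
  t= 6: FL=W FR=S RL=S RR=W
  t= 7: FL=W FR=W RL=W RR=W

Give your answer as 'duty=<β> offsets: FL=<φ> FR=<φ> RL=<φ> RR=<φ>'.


duty β = stance ticks per leg = 3
FL: stance ticks = 3; W→S at t=0 → φ=0
FR: stance ticks = 3; W→S at t=4 → φ=4
RL: stance ticks = 3; W→S at t=4 → φ=4
RR: stance ticks = 3; W→S at t=3 → φ=5

duty=3 offsets: FL=0 FR=4 RL=4 RR=5


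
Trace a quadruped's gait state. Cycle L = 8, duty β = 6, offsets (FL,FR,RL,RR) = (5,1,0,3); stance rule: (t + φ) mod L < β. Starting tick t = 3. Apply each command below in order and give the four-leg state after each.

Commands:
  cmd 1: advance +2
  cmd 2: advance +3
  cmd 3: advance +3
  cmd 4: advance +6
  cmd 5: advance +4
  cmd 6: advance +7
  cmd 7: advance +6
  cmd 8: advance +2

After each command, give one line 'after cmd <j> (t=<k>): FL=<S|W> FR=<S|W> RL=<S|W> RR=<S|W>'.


after cmd 1 (t=5): FL=S FR=W RL=S RR=S
after cmd 2 (t=8): FL=S FR=S RL=S RR=S
after cmd 3 (t=11): FL=S FR=S RL=S RR=W
after cmd 4 (t=17): FL=W FR=S RL=S RR=S
after cmd 5 (t=21): FL=S FR=W RL=S RR=S
after cmd 6 (t=28): FL=S FR=S RL=S RR=W
after cmd 7 (t=34): FL=W FR=S RL=S RR=S
after cmd 8 (t=36): FL=S FR=S RL=S RR=W

start t=3: FL=S FR=S RL=S RR=W
cmd 1: advance +2 → t=5, phase=(2,6,5,0) → FL=S FR=W RL=S RR=S
cmd 2: advance +3 → t=8, phase=(5,1,0,3) → FL=S FR=S RL=S RR=S
cmd 3: advance +3 → t=11, phase=(0,4,3,6) → FL=S FR=S RL=S RR=W
cmd 4: advance +6 → t=17, phase=(6,2,1,4) → FL=W FR=S RL=S RR=S
cmd 5: advance +4 → t=21, phase=(2,6,5,0) → FL=S FR=W RL=S RR=S
cmd 6: advance +7 → t=28, phase=(1,5,4,7) → FL=S FR=S RL=S RR=W
cmd 7: advance +6 → t=34, phase=(7,3,2,5) → FL=W FR=S RL=S RR=S
cmd 8: advance +2 → t=36, phase=(1,5,4,7) → FL=S FR=S RL=S RR=W


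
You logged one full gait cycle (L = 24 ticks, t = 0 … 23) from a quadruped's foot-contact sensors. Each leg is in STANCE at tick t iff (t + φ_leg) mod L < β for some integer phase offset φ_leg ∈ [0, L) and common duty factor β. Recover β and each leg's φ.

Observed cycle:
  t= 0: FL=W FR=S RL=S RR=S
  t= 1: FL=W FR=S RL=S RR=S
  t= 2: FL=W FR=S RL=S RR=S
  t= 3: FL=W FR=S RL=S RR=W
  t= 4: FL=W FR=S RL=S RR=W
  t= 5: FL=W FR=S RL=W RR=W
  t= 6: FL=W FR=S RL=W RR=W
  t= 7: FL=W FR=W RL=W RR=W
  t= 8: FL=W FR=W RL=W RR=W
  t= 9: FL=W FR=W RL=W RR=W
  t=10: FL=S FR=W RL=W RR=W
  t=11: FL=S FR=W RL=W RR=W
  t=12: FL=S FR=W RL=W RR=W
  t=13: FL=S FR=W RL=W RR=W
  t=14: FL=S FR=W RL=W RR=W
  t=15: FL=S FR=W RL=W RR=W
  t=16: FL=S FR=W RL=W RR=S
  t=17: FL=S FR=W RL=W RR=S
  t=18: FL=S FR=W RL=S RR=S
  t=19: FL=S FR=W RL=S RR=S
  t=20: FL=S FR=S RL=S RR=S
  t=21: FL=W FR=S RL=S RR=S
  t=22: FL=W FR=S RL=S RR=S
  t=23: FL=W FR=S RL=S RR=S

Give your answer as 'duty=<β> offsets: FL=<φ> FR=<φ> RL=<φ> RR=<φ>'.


duty β = stance ticks per leg = 11
FL: stance ticks = 11; W→S at t=10 → φ=14
FR: stance ticks = 11; W→S at t=20 → φ=4
RL: stance ticks = 11; W→S at t=18 → φ=6
RR: stance ticks = 11; W→S at t=16 → φ=8

duty=11 offsets: FL=14 FR=4 RL=6 RR=8


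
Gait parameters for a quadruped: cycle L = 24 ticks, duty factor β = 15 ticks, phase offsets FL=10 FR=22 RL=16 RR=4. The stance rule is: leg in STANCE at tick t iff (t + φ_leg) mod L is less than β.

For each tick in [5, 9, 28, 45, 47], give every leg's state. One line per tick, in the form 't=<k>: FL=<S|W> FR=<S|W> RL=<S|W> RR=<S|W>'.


t=5: phase=(15,3,21,9) vs β=15 → FL=W FR=S RL=W RR=S
t=9: phase=(19,7,1,13) vs β=15 → FL=W FR=S RL=S RR=S
t=28: phase=(14,2,20,8) vs β=15 → FL=S FR=S RL=W RR=S
t=45: phase=(7,19,13,1) vs β=15 → FL=S FR=W RL=S RR=S
t=47: phase=(9,21,15,3) vs β=15 → FL=S FR=W RL=W RR=S

t=5: FL=W FR=S RL=W RR=S
t=9: FL=W FR=S RL=S RR=S
t=28: FL=S FR=S RL=W RR=S
t=45: FL=S FR=W RL=S RR=S
t=47: FL=S FR=W RL=W RR=S


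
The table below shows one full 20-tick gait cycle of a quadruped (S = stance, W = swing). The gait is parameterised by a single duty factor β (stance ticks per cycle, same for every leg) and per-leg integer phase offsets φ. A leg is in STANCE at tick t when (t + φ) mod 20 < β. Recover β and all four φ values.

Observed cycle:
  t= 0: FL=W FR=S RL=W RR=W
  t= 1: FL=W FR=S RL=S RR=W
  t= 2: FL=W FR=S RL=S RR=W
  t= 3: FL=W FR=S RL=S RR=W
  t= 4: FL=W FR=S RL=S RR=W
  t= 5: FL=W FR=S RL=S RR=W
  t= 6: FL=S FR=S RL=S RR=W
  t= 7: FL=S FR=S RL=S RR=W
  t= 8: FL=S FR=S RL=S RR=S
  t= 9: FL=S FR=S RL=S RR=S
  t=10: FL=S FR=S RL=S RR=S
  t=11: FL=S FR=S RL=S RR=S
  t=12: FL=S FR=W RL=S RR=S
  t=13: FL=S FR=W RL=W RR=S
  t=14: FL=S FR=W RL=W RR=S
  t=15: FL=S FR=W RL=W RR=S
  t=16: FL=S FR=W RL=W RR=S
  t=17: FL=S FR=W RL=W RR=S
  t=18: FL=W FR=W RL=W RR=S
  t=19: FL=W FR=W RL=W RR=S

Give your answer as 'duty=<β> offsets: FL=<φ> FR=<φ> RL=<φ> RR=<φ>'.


duty β = stance ticks per leg = 12
FL: stance ticks = 12; W→S at t=6 → φ=14
FR: stance ticks = 12; W→S at t=0 → φ=0
RL: stance ticks = 12; W→S at t=1 → φ=19
RR: stance ticks = 12; W→S at t=8 → φ=12

duty=12 offsets: FL=14 FR=0 RL=19 RR=12


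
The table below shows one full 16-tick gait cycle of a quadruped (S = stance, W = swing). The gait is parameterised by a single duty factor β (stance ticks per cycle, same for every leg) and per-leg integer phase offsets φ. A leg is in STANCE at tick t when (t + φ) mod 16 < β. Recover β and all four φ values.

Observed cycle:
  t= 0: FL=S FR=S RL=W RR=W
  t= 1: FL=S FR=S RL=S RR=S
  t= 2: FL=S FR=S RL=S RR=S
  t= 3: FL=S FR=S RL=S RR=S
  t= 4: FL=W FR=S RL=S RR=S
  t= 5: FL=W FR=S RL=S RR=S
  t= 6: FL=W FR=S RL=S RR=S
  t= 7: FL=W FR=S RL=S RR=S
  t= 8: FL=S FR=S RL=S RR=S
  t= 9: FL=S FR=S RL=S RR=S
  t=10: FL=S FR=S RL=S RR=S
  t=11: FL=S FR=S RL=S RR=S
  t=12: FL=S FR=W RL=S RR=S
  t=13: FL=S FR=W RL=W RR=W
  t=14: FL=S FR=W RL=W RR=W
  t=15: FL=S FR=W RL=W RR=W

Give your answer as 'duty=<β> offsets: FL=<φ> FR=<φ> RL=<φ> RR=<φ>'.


duty=12 offsets: FL=8 FR=0 RL=15 RR=15

duty β = stance ticks per leg = 12
FL: stance ticks = 12; W→S at t=8 → φ=8
FR: stance ticks = 12; W→S at t=0 → φ=0
RL: stance ticks = 12; W→S at t=1 → φ=15
RR: stance ticks = 12; W→S at t=1 → φ=15


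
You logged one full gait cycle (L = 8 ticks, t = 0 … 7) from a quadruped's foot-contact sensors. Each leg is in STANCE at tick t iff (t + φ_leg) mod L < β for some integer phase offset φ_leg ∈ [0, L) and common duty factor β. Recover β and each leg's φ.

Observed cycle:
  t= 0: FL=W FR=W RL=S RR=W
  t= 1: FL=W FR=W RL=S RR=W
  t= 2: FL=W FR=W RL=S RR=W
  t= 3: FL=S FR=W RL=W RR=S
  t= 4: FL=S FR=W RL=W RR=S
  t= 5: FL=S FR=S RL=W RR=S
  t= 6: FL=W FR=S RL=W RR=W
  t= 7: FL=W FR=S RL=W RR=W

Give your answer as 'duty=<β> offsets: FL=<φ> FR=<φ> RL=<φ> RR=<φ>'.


duty=3 offsets: FL=5 FR=3 RL=0 RR=5

duty β = stance ticks per leg = 3
FL: stance ticks = 3; W→S at t=3 → φ=5
FR: stance ticks = 3; W→S at t=5 → φ=3
RL: stance ticks = 3; W→S at t=0 → φ=0
RR: stance ticks = 3; W→S at t=3 → φ=5


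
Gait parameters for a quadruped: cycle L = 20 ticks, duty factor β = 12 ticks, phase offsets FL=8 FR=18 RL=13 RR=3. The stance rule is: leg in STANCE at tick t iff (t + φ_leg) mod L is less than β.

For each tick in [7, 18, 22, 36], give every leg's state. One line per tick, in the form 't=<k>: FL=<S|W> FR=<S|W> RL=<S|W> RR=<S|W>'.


t=7: phase=(15,5,0,10) vs β=12 → FL=W FR=S RL=S RR=S
t=18: phase=(6,16,11,1) vs β=12 → FL=S FR=W RL=S RR=S
t=22: phase=(10,0,15,5) vs β=12 → FL=S FR=S RL=W RR=S
t=36: phase=(4,14,9,19) vs β=12 → FL=S FR=W RL=S RR=W

t=7: FL=W FR=S RL=S RR=S
t=18: FL=S FR=W RL=S RR=S
t=22: FL=S FR=S RL=W RR=S
t=36: FL=S FR=W RL=S RR=W


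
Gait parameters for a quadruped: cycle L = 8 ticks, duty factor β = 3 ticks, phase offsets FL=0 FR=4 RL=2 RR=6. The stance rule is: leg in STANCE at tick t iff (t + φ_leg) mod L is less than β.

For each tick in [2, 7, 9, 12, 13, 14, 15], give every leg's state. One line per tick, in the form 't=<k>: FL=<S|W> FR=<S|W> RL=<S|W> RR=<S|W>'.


t=2: FL=S FR=W RL=W RR=S
t=7: FL=W FR=W RL=S RR=W
t=9: FL=S FR=W RL=W RR=W
t=12: FL=W FR=S RL=W RR=S
t=13: FL=W FR=S RL=W RR=W
t=14: FL=W FR=S RL=S RR=W
t=15: FL=W FR=W RL=S RR=W

t=2: phase=(2,6,4,0) vs β=3 → FL=S FR=W RL=W RR=S
t=7: phase=(7,3,1,5) vs β=3 → FL=W FR=W RL=S RR=W
t=9: phase=(1,5,3,7) vs β=3 → FL=S FR=W RL=W RR=W
t=12: phase=(4,0,6,2) vs β=3 → FL=W FR=S RL=W RR=S
t=13: phase=(5,1,7,3) vs β=3 → FL=W FR=S RL=W RR=W
t=14: phase=(6,2,0,4) vs β=3 → FL=W FR=S RL=S RR=W
t=15: phase=(7,3,1,5) vs β=3 → FL=W FR=W RL=S RR=W


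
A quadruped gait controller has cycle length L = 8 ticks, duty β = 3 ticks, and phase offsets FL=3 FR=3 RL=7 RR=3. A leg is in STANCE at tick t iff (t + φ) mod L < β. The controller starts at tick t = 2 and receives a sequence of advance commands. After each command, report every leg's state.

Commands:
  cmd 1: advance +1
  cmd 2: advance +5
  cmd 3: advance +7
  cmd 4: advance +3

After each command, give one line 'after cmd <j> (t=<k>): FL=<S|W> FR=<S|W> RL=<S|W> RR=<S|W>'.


start t=2: FL=W FR=W RL=S RR=W
cmd 1: advance +1 → t=3, phase=(6,6,2,6) → FL=W FR=W RL=S RR=W
cmd 2: advance +5 → t=8, phase=(3,3,7,3) → FL=W FR=W RL=W RR=W
cmd 3: advance +7 → t=15, phase=(2,2,6,2) → FL=S FR=S RL=W RR=S
cmd 4: advance +3 → t=18, phase=(5,5,1,5) → FL=W FR=W RL=S RR=W

after cmd 1 (t=3): FL=W FR=W RL=S RR=W
after cmd 2 (t=8): FL=W FR=W RL=W RR=W
after cmd 3 (t=15): FL=S FR=S RL=W RR=S
after cmd 4 (t=18): FL=W FR=W RL=S RR=W


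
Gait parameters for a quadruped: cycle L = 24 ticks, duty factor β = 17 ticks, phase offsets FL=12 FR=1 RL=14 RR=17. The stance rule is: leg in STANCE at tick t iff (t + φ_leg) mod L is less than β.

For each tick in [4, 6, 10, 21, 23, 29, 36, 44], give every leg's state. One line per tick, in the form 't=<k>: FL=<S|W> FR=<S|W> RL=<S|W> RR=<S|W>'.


t=4: FL=S FR=S RL=W RR=W
t=6: FL=W FR=S RL=W RR=W
t=10: FL=W FR=S RL=S RR=S
t=21: FL=S FR=W RL=S RR=S
t=23: FL=S FR=S RL=S RR=S
t=29: FL=W FR=S RL=W RR=W
t=36: FL=S FR=S RL=S RR=S
t=44: FL=S FR=W RL=S RR=S

t=4: phase=(16,5,18,21) vs β=17 → FL=S FR=S RL=W RR=W
t=6: phase=(18,7,20,23) vs β=17 → FL=W FR=S RL=W RR=W
t=10: phase=(22,11,0,3) vs β=17 → FL=W FR=S RL=S RR=S
t=21: phase=(9,22,11,14) vs β=17 → FL=S FR=W RL=S RR=S
t=23: phase=(11,0,13,16) vs β=17 → FL=S FR=S RL=S RR=S
t=29: phase=(17,6,19,22) vs β=17 → FL=W FR=S RL=W RR=W
t=36: phase=(0,13,2,5) vs β=17 → FL=S FR=S RL=S RR=S
t=44: phase=(8,21,10,13) vs β=17 → FL=S FR=W RL=S RR=S


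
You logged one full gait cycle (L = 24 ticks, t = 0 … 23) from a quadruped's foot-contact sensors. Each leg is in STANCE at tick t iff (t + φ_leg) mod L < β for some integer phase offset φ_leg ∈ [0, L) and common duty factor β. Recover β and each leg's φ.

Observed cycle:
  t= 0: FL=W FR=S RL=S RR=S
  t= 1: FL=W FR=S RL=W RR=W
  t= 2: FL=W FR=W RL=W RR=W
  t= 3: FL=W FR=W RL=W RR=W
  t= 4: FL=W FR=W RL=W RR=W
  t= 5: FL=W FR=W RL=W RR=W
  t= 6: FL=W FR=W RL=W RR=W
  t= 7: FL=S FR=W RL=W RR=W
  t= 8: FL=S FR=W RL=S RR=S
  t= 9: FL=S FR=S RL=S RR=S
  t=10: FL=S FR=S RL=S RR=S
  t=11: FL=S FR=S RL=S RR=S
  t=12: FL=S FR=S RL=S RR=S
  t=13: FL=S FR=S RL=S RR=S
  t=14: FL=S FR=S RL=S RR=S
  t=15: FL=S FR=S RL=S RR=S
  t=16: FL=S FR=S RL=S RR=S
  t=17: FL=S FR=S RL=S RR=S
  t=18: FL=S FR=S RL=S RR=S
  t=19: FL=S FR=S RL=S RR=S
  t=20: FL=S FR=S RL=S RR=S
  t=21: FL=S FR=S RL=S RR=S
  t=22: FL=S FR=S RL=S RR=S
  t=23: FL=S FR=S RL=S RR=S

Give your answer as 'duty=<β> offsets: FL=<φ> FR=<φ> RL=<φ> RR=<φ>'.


duty=17 offsets: FL=17 FR=15 RL=16 RR=16

duty β = stance ticks per leg = 17
FL: stance ticks = 17; W→S at t=7 → φ=17
FR: stance ticks = 17; W→S at t=9 → φ=15
RL: stance ticks = 17; W→S at t=8 → φ=16
RR: stance ticks = 17; W→S at t=8 → φ=16


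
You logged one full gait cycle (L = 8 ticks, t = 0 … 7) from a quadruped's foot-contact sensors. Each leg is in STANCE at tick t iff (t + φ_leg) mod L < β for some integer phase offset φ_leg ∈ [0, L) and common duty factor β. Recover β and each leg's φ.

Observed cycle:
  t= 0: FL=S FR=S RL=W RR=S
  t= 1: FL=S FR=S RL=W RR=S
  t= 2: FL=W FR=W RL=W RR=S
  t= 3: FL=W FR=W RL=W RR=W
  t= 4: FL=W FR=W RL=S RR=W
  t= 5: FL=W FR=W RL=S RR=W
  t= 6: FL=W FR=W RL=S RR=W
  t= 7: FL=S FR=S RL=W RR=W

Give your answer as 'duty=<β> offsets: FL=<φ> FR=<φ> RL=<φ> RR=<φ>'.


duty β = stance ticks per leg = 3
FL: stance ticks = 3; W→S at t=7 → φ=1
FR: stance ticks = 3; W→S at t=7 → φ=1
RL: stance ticks = 3; W→S at t=4 → φ=4
RR: stance ticks = 3; W→S at t=0 → φ=0

duty=3 offsets: FL=1 FR=1 RL=4 RR=0


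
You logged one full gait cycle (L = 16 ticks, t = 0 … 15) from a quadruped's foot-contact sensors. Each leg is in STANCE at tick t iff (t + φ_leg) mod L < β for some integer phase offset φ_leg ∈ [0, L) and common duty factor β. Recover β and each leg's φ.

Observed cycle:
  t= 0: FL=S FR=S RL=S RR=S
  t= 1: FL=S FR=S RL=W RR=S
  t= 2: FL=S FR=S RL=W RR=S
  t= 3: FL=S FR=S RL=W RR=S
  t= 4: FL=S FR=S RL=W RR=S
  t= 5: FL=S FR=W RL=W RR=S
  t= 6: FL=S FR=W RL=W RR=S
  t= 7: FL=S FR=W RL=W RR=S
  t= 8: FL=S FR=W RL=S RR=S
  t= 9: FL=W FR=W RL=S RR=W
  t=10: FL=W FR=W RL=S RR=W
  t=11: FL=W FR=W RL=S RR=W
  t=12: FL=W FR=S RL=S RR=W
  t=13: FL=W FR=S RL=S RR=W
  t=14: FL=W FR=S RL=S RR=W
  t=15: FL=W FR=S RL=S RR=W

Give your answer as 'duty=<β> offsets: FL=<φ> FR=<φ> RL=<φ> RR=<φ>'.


duty β = stance ticks per leg = 9
FL: stance ticks = 9; W→S at t=0 → φ=0
FR: stance ticks = 9; W→S at t=12 → φ=4
RL: stance ticks = 9; W→S at t=8 → φ=8
RR: stance ticks = 9; W→S at t=0 → φ=0

duty=9 offsets: FL=0 FR=4 RL=8 RR=0


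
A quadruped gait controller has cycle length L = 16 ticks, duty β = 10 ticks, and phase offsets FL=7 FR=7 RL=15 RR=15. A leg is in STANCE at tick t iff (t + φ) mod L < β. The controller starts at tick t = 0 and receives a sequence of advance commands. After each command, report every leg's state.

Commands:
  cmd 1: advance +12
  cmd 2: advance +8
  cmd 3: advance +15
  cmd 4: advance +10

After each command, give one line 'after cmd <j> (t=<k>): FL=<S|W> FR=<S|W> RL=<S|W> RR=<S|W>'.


start t=0: FL=S FR=S RL=W RR=W
cmd 1: advance +12 → t=12, phase=(3,3,11,11) → FL=S FR=S RL=W RR=W
cmd 2: advance +8 → t=20, phase=(11,11,3,3) → FL=W FR=W RL=S RR=S
cmd 3: advance +15 → t=35, phase=(10,10,2,2) → FL=W FR=W RL=S RR=S
cmd 4: advance +10 → t=45, phase=(4,4,12,12) → FL=S FR=S RL=W RR=W

after cmd 1 (t=12): FL=S FR=S RL=W RR=W
after cmd 2 (t=20): FL=W FR=W RL=S RR=S
after cmd 3 (t=35): FL=W FR=W RL=S RR=S
after cmd 4 (t=45): FL=S FR=S RL=W RR=W


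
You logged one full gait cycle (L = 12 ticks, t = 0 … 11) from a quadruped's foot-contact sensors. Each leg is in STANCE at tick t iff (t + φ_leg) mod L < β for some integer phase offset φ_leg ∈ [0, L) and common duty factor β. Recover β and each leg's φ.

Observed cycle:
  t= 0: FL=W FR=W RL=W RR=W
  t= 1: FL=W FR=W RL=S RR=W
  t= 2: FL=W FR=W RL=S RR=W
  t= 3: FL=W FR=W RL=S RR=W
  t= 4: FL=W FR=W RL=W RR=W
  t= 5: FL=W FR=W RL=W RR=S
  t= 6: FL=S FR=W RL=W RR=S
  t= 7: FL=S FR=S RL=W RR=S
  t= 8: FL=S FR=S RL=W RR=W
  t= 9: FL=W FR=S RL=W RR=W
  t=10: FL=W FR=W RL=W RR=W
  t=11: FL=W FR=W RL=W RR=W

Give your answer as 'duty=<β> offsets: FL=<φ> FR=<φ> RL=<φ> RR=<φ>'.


duty β = stance ticks per leg = 3
FL: stance ticks = 3; W→S at t=6 → φ=6
FR: stance ticks = 3; W→S at t=7 → φ=5
RL: stance ticks = 3; W→S at t=1 → φ=11
RR: stance ticks = 3; W→S at t=5 → φ=7

duty=3 offsets: FL=6 FR=5 RL=11 RR=7


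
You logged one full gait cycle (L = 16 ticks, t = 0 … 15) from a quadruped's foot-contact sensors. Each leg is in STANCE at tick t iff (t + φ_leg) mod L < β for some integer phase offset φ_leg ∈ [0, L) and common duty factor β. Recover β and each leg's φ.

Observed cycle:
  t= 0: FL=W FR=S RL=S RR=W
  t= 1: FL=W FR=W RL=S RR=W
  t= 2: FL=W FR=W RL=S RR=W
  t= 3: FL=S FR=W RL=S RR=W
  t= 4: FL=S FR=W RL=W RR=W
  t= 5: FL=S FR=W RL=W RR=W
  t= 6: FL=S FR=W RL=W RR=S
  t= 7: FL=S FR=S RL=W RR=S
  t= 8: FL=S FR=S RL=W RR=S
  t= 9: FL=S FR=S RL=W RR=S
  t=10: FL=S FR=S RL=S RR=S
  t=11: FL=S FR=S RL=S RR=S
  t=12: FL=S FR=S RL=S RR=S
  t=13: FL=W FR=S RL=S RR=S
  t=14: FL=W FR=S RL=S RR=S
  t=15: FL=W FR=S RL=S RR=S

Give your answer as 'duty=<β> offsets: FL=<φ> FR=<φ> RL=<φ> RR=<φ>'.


duty β = stance ticks per leg = 10
FL: stance ticks = 10; W→S at t=3 → φ=13
FR: stance ticks = 10; W→S at t=7 → φ=9
RL: stance ticks = 10; W→S at t=10 → φ=6
RR: stance ticks = 10; W→S at t=6 → φ=10

duty=10 offsets: FL=13 FR=9 RL=6 RR=10


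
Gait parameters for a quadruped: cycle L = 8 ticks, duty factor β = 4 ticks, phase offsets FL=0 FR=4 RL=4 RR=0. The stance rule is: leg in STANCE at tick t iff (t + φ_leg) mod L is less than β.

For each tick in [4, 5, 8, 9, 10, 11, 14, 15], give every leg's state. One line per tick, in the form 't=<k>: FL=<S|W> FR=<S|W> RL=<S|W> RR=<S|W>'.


t=4: FL=W FR=S RL=S RR=W
t=5: FL=W FR=S RL=S RR=W
t=8: FL=S FR=W RL=W RR=S
t=9: FL=S FR=W RL=W RR=S
t=10: FL=S FR=W RL=W RR=S
t=11: FL=S FR=W RL=W RR=S
t=14: FL=W FR=S RL=S RR=W
t=15: FL=W FR=S RL=S RR=W

t=4: phase=(4,0,0,4) vs β=4 → FL=W FR=S RL=S RR=W
t=5: phase=(5,1,1,5) vs β=4 → FL=W FR=S RL=S RR=W
t=8: phase=(0,4,4,0) vs β=4 → FL=S FR=W RL=W RR=S
t=9: phase=(1,5,5,1) vs β=4 → FL=S FR=W RL=W RR=S
t=10: phase=(2,6,6,2) vs β=4 → FL=S FR=W RL=W RR=S
t=11: phase=(3,7,7,3) vs β=4 → FL=S FR=W RL=W RR=S
t=14: phase=(6,2,2,6) vs β=4 → FL=W FR=S RL=S RR=W
t=15: phase=(7,3,3,7) vs β=4 → FL=W FR=S RL=S RR=W


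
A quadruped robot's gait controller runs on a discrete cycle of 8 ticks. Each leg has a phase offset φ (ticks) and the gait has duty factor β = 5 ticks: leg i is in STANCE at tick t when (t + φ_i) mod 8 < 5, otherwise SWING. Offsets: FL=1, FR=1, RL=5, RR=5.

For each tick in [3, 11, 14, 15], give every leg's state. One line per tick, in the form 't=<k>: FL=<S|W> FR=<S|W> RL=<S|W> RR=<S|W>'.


t=3: FL=S FR=S RL=S RR=S
t=11: FL=S FR=S RL=S RR=S
t=14: FL=W FR=W RL=S RR=S
t=15: FL=S FR=S RL=S RR=S

t=3: phase=(4,4,0,0) vs β=5 → FL=S FR=S RL=S RR=S
t=11: phase=(4,4,0,0) vs β=5 → FL=S FR=S RL=S RR=S
t=14: phase=(7,7,3,3) vs β=5 → FL=W FR=W RL=S RR=S
t=15: phase=(0,0,4,4) vs β=5 → FL=S FR=S RL=S RR=S


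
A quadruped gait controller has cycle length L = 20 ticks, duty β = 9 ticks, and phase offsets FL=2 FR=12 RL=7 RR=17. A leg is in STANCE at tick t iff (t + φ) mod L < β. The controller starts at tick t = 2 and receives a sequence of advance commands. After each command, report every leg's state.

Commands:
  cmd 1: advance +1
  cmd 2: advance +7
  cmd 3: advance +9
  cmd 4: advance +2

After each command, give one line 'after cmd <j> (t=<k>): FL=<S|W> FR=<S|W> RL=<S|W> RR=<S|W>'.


after cmd 1 (t=3): FL=S FR=W RL=W RR=S
after cmd 2 (t=10): FL=W FR=S RL=W RR=S
after cmd 3 (t=19): FL=S FR=W RL=S RR=W
after cmd 4 (t=21): FL=S FR=W RL=S RR=W

start t=2: FL=S FR=W RL=W RR=W
cmd 1: advance +1 → t=3, phase=(5,15,10,0) → FL=S FR=W RL=W RR=S
cmd 2: advance +7 → t=10, phase=(12,2,17,7) → FL=W FR=S RL=W RR=S
cmd 3: advance +9 → t=19, phase=(1,11,6,16) → FL=S FR=W RL=S RR=W
cmd 4: advance +2 → t=21, phase=(3,13,8,18) → FL=S FR=W RL=S RR=W


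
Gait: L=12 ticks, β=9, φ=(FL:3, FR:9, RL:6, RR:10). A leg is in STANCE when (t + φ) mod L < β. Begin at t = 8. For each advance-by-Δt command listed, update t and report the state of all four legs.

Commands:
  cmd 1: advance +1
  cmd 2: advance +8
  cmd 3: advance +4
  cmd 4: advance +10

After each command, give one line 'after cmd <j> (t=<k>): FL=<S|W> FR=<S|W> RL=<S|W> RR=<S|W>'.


after cmd 1 (t=9): FL=S FR=S RL=S RR=S
after cmd 2 (t=17): FL=S FR=S RL=W RR=S
after cmd 3 (t=21): FL=S FR=S RL=S RR=S
after cmd 4 (t=31): FL=W FR=S RL=S RR=S

start t=8: FL=W FR=S RL=S RR=S
cmd 1: advance +1 → t=9, phase=(0,6,3,7) → FL=S FR=S RL=S RR=S
cmd 2: advance +8 → t=17, phase=(8,2,11,3) → FL=S FR=S RL=W RR=S
cmd 3: advance +4 → t=21, phase=(0,6,3,7) → FL=S FR=S RL=S RR=S
cmd 4: advance +10 → t=31, phase=(10,4,1,5) → FL=W FR=S RL=S RR=S


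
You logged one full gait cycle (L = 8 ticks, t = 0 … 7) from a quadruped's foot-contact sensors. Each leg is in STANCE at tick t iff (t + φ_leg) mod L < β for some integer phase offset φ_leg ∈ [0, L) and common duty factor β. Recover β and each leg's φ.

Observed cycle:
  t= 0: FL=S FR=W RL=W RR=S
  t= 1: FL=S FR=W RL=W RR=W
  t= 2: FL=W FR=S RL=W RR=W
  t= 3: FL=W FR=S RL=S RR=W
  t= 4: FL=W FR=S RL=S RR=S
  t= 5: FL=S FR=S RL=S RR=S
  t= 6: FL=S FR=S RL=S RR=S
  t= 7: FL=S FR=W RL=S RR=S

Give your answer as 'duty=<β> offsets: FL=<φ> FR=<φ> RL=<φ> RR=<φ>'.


duty=5 offsets: FL=3 FR=6 RL=5 RR=4

duty β = stance ticks per leg = 5
FL: stance ticks = 5; W→S at t=5 → φ=3
FR: stance ticks = 5; W→S at t=2 → φ=6
RL: stance ticks = 5; W→S at t=3 → φ=5
RR: stance ticks = 5; W→S at t=4 → φ=4


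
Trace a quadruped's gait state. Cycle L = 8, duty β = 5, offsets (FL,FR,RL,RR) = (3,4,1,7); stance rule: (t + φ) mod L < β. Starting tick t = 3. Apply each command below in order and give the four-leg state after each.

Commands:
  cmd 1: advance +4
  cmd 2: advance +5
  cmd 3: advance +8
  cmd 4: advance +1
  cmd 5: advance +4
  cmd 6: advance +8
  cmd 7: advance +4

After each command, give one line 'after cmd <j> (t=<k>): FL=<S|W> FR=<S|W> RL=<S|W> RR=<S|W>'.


start t=3: FL=W FR=W RL=S RR=S
cmd 1: advance +4 → t=7, phase=(2,3,0,6) → FL=S FR=S RL=S RR=W
cmd 2: advance +5 → t=12, phase=(7,0,5,3) → FL=W FR=S RL=W RR=S
cmd 3: advance +8 → t=20, phase=(7,0,5,3) → FL=W FR=S RL=W RR=S
cmd 4: advance +1 → t=21, phase=(0,1,6,4) → FL=S FR=S RL=W RR=S
cmd 5: advance +4 → t=25, phase=(4,5,2,0) → FL=S FR=W RL=S RR=S
cmd 6: advance +8 → t=33, phase=(4,5,2,0) → FL=S FR=W RL=S RR=S
cmd 7: advance +4 → t=37, phase=(0,1,6,4) → FL=S FR=S RL=W RR=S

after cmd 1 (t=7): FL=S FR=S RL=S RR=W
after cmd 2 (t=12): FL=W FR=S RL=W RR=S
after cmd 3 (t=20): FL=W FR=S RL=W RR=S
after cmd 4 (t=21): FL=S FR=S RL=W RR=S
after cmd 5 (t=25): FL=S FR=W RL=S RR=S
after cmd 6 (t=33): FL=S FR=W RL=S RR=S
after cmd 7 (t=37): FL=S FR=S RL=W RR=S


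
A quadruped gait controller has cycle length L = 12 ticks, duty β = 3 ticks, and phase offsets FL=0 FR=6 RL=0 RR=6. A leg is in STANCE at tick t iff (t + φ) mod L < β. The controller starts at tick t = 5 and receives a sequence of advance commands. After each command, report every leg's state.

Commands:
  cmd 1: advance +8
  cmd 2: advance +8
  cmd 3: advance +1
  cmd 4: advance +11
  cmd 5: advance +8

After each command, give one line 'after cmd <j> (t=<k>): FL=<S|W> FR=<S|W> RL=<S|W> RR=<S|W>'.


start t=5: FL=W FR=W RL=W RR=W
cmd 1: advance +8 → t=13, phase=(1,7,1,7) → FL=S FR=W RL=S RR=W
cmd 2: advance +8 → t=21, phase=(9,3,9,3) → FL=W FR=W RL=W RR=W
cmd 3: advance +1 → t=22, phase=(10,4,10,4) → FL=W FR=W RL=W RR=W
cmd 4: advance +11 → t=33, phase=(9,3,9,3) → FL=W FR=W RL=W RR=W
cmd 5: advance +8 → t=41, phase=(5,11,5,11) → FL=W FR=W RL=W RR=W

after cmd 1 (t=13): FL=S FR=W RL=S RR=W
after cmd 2 (t=21): FL=W FR=W RL=W RR=W
after cmd 3 (t=22): FL=W FR=W RL=W RR=W
after cmd 4 (t=33): FL=W FR=W RL=W RR=W
after cmd 5 (t=41): FL=W FR=W RL=W RR=W


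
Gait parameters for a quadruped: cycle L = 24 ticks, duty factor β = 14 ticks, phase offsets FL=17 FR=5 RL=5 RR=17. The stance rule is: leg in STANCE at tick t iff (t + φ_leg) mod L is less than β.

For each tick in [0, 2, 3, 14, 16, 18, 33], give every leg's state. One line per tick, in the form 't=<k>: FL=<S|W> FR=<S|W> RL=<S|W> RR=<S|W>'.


t=0: FL=W FR=S RL=S RR=W
t=2: FL=W FR=S RL=S RR=W
t=3: FL=W FR=S RL=S RR=W
t=14: FL=S FR=W RL=W RR=S
t=16: FL=S FR=W RL=W RR=S
t=18: FL=S FR=W RL=W RR=S
t=33: FL=S FR=W RL=W RR=S

t=0: phase=(17,5,5,17) vs β=14 → FL=W FR=S RL=S RR=W
t=2: phase=(19,7,7,19) vs β=14 → FL=W FR=S RL=S RR=W
t=3: phase=(20,8,8,20) vs β=14 → FL=W FR=S RL=S RR=W
t=14: phase=(7,19,19,7) vs β=14 → FL=S FR=W RL=W RR=S
t=16: phase=(9,21,21,9) vs β=14 → FL=S FR=W RL=W RR=S
t=18: phase=(11,23,23,11) vs β=14 → FL=S FR=W RL=W RR=S
t=33: phase=(2,14,14,2) vs β=14 → FL=S FR=W RL=W RR=S


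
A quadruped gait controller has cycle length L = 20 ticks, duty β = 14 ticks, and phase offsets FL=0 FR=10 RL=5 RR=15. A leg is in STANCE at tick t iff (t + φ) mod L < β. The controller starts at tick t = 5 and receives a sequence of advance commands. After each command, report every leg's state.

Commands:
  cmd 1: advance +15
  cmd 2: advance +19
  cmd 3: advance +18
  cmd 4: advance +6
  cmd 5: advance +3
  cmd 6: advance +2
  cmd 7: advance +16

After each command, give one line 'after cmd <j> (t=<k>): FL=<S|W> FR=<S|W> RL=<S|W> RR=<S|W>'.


start t=5: FL=S FR=W RL=S RR=S
cmd 1: advance +15 → t=20, phase=(0,10,5,15) → FL=S FR=S RL=S RR=W
cmd 2: advance +19 → t=39, phase=(19,9,4,14) → FL=W FR=S RL=S RR=W
cmd 3: advance +18 → t=57, phase=(17,7,2,12) → FL=W FR=S RL=S RR=S
cmd 4: advance +6 → t=63, phase=(3,13,8,18) → FL=S FR=S RL=S RR=W
cmd 5: advance +3 → t=66, phase=(6,16,11,1) → FL=S FR=W RL=S RR=S
cmd 6: advance +2 → t=68, phase=(8,18,13,3) → FL=S FR=W RL=S RR=S
cmd 7: advance +16 → t=84, phase=(4,14,9,19) → FL=S FR=W RL=S RR=W

after cmd 1 (t=20): FL=S FR=S RL=S RR=W
after cmd 2 (t=39): FL=W FR=S RL=S RR=W
after cmd 3 (t=57): FL=W FR=S RL=S RR=S
after cmd 4 (t=63): FL=S FR=S RL=S RR=W
after cmd 5 (t=66): FL=S FR=W RL=S RR=S
after cmd 6 (t=68): FL=S FR=W RL=S RR=S
after cmd 7 (t=84): FL=S FR=W RL=S RR=W


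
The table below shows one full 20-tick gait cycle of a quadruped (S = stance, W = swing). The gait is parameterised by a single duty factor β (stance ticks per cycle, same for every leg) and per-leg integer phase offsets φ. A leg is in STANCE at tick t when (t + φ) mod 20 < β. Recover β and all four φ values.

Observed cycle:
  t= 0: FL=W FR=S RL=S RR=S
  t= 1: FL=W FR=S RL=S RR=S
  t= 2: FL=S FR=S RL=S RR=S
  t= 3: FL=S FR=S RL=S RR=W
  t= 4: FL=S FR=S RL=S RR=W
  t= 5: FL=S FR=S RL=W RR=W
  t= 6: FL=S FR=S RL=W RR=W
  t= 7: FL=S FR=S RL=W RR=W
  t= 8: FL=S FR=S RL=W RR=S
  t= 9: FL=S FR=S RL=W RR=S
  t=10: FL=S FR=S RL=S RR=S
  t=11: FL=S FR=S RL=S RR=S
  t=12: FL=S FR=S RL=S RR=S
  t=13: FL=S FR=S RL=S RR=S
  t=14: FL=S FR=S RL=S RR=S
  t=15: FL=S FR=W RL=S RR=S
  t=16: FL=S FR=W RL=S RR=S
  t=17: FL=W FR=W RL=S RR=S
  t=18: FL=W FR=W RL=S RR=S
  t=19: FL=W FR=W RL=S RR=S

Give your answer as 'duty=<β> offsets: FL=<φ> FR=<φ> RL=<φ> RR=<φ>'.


duty=15 offsets: FL=18 FR=0 RL=10 RR=12

duty β = stance ticks per leg = 15
FL: stance ticks = 15; W→S at t=2 → φ=18
FR: stance ticks = 15; W→S at t=0 → φ=0
RL: stance ticks = 15; W→S at t=10 → φ=10
RR: stance ticks = 15; W→S at t=8 → φ=12


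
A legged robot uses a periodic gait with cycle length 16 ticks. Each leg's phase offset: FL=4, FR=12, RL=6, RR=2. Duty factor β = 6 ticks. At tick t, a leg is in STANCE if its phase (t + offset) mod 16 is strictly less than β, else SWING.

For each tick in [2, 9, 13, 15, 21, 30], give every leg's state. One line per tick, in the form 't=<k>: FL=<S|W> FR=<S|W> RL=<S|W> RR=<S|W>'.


t=2: FL=W FR=W RL=W RR=S
t=9: FL=W FR=S RL=W RR=W
t=13: FL=S FR=W RL=S RR=W
t=15: FL=S FR=W RL=S RR=S
t=21: FL=W FR=S RL=W RR=W
t=30: FL=S FR=W RL=S RR=S

t=2: phase=(6,14,8,4) vs β=6 → FL=W FR=W RL=W RR=S
t=9: phase=(13,5,15,11) vs β=6 → FL=W FR=S RL=W RR=W
t=13: phase=(1,9,3,15) vs β=6 → FL=S FR=W RL=S RR=W
t=15: phase=(3,11,5,1) vs β=6 → FL=S FR=W RL=S RR=S
t=21: phase=(9,1,11,7) vs β=6 → FL=W FR=S RL=W RR=W
t=30: phase=(2,10,4,0) vs β=6 → FL=S FR=W RL=S RR=S


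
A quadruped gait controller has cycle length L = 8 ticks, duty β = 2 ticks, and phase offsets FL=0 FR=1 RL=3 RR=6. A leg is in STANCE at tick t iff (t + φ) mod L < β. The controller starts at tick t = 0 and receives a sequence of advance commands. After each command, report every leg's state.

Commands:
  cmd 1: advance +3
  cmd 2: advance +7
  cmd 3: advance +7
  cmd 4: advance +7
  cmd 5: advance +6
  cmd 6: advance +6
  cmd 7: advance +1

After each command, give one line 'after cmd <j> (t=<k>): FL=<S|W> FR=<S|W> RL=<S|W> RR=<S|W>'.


after cmd 1 (t=3): FL=W FR=W RL=W RR=S
after cmd 2 (t=10): FL=W FR=W RL=W RR=S
after cmd 3 (t=17): FL=S FR=W RL=W RR=W
after cmd 4 (t=24): FL=S FR=S RL=W RR=W
after cmd 5 (t=30): FL=W FR=W RL=S RR=W
after cmd 6 (t=36): FL=W FR=W RL=W RR=W
after cmd 7 (t=37): FL=W FR=W RL=S RR=W

start t=0: FL=S FR=S RL=W RR=W
cmd 1: advance +3 → t=3, phase=(3,4,6,1) → FL=W FR=W RL=W RR=S
cmd 2: advance +7 → t=10, phase=(2,3,5,0) → FL=W FR=W RL=W RR=S
cmd 3: advance +7 → t=17, phase=(1,2,4,7) → FL=S FR=W RL=W RR=W
cmd 4: advance +7 → t=24, phase=(0,1,3,6) → FL=S FR=S RL=W RR=W
cmd 5: advance +6 → t=30, phase=(6,7,1,4) → FL=W FR=W RL=S RR=W
cmd 6: advance +6 → t=36, phase=(4,5,7,2) → FL=W FR=W RL=W RR=W
cmd 7: advance +1 → t=37, phase=(5,6,0,3) → FL=W FR=W RL=S RR=W


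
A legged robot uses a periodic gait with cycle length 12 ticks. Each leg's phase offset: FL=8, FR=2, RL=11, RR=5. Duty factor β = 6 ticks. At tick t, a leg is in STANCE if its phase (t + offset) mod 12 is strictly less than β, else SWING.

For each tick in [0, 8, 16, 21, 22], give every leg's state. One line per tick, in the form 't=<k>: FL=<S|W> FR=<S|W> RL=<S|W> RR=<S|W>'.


t=0: phase=(8,2,11,5) vs β=6 → FL=W FR=S RL=W RR=S
t=8: phase=(4,10,7,1) vs β=6 → FL=S FR=W RL=W RR=S
t=16: phase=(0,6,3,9) vs β=6 → FL=S FR=W RL=S RR=W
t=21: phase=(5,11,8,2) vs β=6 → FL=S FR=W RL=W RR=S
t=22: phase=(6,0,9,3) vs β=6 → FL=W FR=S RL=W RR=S

t=0: FL=W FR=S RL=W RR=S
t=8: FL=S FR=W RL=W RR=S
t=16: FL=S FR=W RL=S RR=W
t=21: FL=S FR=W RL=W RR=S
t=22: FL=W FR=S RL=W RR=S


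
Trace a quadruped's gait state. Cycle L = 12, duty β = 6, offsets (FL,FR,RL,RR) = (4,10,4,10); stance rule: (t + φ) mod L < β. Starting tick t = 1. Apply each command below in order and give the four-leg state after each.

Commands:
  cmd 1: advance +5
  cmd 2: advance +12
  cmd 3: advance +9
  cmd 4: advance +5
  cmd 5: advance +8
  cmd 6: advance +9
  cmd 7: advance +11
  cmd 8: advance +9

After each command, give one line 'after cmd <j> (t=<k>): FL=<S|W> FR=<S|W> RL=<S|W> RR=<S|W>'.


start t=1: FL=S FR=W RL=S RR=W
cmd 1: advance +5 → t=6, phase=(10,4,10,4) → FL=W FR=S RL=W RR=S
cmd 2: advance +12 → t=18, phase=(10,4,10,4) → FL=W FR=S RL=W RR=S
cmd 3: advance +9 → t=27, phase=(7,1,7,1) → FL=W FR=S RL=W RR=S
cmd 4: advance +5 → t=32, phase=(0,6,0,6) → FL=S FR=W RL=S RR=W
cmd 5: advance +8 → t=40, phase=(8,2,8,2) → FL=W FR=S RL=W RR=S
cmd 6: advance +9 → t=49, phase=(5,11,5,11) → FL=S FR=W RL=S RR=W
cmd 7: advance +11 → t=60, phase=(4,10,4,10) → FL=S FR=W RL=S RR=W
cmd 8: advance +9 → t=69, phase=(1,7,1,7) → FL=S FR=W RL=S RR=W

after cmd 1 (t=6): FL=W FR=S RL=W RR=S
after cmd 2 (t=18): FL=W FR=S RL=W RR=S
after cmd 3 (t=27): FL=W FR=S RL=W RR=S
after cmd 4 (t=32): FL=S FR=W RL=S RR=W
after cmd 5 (t=40): FL=W FR=S RL=W RR=S
after cmd 6 (t=49): FL=S FR=W RL=S RR=W
after cmd 7 (t=60): FL=S FR=W RL=S RR=W
after cmd 8 (t=69): FL=S FR=W RL=S RR=W
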